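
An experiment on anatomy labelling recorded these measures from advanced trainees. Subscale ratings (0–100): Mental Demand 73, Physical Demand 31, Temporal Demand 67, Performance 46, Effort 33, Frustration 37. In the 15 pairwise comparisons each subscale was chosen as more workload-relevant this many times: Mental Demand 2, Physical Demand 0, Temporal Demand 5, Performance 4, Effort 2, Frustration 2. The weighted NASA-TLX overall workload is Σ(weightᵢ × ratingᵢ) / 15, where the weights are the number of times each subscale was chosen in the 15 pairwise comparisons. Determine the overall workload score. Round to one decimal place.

The tallies are the weights (they sum to 15).
Weighted sum = 2·73 + 0·31 + 5·67 + 4·46 + 2·33 + 2·37
            = 146 + 0 + 335 + 184 + 66 + 74 = 805.
Overall workload = 805 / 15 = 53.6667 ≈ 53.7.

53.7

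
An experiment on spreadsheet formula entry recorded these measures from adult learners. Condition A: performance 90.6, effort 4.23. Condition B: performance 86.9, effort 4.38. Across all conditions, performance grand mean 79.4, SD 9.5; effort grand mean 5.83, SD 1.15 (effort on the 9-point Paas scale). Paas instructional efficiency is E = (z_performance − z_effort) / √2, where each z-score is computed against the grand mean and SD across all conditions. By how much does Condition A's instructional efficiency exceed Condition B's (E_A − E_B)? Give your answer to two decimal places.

0.37

Condition A: z_P = (90.6 − 79.4)/9.5 = 1.1789; z_E = (4.23 − 5.83)/1.15 = -1.3913; E_A = (1.1789 − (-1.3913))/√2 = 1.8174.
Condition B: z_P = (86.9 − 79.4)/9.5 = 0.7895; z_E = (4.38 − 5.83)/1.15 = -1.2609; E_B = (0.7895 − (-1.2609))/√2 = 1.4499.
E_A − E_B = 1.8174 − 1.4499 = 0.3675 ≈ 0.37.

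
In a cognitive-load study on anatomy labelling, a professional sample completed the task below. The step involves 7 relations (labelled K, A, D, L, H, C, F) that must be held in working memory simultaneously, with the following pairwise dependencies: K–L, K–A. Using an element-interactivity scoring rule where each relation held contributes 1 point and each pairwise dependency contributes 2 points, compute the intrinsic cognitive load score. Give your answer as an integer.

11

Count of relations held simultaneously: 7.
Count of pairwise dependencies listed: 2.
Element contribution: 7 × 1 = 7.
Interaction contribution: 2 × 2 = 4.
Intrinsic load = 7 + 4 = 11.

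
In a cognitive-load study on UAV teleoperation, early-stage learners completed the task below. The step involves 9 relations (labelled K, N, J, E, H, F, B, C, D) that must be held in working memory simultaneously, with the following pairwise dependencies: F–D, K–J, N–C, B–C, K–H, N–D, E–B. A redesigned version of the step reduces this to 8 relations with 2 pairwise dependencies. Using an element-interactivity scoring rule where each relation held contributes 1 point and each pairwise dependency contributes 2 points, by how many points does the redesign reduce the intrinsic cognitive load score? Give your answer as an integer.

Original: 9 × 1 + 7 × 2 = 9 + 14 = 23.
Redesigned: 8 × 1 + 2 × 2 = 8 + 4 = 12.
Reduction = 23 − 12 = 11.

11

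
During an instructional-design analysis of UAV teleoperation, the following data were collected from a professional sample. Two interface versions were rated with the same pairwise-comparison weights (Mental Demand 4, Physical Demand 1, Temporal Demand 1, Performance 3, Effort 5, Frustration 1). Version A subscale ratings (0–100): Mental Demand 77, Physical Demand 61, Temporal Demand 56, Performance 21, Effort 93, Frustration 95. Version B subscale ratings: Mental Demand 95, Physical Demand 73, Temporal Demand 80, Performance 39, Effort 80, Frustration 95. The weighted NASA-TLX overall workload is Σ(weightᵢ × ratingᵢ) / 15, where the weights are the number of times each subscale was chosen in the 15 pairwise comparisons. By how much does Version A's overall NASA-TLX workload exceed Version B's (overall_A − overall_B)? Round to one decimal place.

-6.5

Version A weighted sum = 4·77 + 1·61 + 1·56 + 3·21 + 5·93 + 1·95 = 308 + 61 + 56 + 63 + 465 + 95 = 1048; overall_A = 1048/15 = 69.8667.
Version B weighted sum = 4·95 + 1·73 + 1·80 + 3·39 + 5·80 + 1·95 = 380 + 73 + 80 + 117 + 400 + 95 = 1145; overall_B = 1145/15 = 76.3333.
Difference = 69.8667 − 76.3333 = -6.4666 ≈ -6.5.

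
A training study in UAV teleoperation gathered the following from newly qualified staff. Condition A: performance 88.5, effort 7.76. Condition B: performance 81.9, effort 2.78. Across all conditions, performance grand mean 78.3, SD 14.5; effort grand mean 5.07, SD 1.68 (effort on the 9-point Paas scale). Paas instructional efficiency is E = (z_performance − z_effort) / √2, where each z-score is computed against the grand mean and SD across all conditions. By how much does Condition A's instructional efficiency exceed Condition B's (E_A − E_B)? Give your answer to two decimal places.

-1.77

Condition A: z_P = (88.5 − 78.3)/14.5 = 0.7034; z_E = (7.76 − 5.07)/1.68 = 1.6012; E_A = (0.7034 − 1.6012)/√2 = -0.6348.
Condition B: z_P = (81.9 − 78.3)/14.5 = 0.2483; z_E = (2.78 − 5.07)/1.68 = -1.3631; E_B = (0.2483 − (-1.3631))/√2 = 1.1394.
E_A − E_B = -0.6348 − 1.1394 = -1.7742 ≈ -1.77.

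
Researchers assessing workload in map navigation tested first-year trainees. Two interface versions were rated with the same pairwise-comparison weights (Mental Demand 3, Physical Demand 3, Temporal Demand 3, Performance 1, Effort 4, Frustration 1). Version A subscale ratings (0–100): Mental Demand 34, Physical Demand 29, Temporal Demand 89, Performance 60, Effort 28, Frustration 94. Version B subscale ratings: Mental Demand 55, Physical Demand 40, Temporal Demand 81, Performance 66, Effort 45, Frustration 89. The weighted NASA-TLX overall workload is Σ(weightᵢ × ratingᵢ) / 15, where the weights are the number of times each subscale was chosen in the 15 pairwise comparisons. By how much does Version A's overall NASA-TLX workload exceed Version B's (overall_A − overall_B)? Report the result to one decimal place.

-9.4

Version A weighted sum = 3·34 + 3·29 + 3·89 + 1·60 + 4·28 + 1·94 = 102 + 87 + 267 + 60 + 112 + 94 = 722; overall_A = 722/15 = 48.1333.
Version B weighted sum = 3·55 + 3·40 + 3·81 + 1·66 + 4·45 + 1·89 = 165 + 120 + 243 + 66 + 180 + 89 = 863; overall_B = 863/15 = 57.5333.
Difference = 48.1333 − 57.5333 = -9.4000 ≈ -9.4.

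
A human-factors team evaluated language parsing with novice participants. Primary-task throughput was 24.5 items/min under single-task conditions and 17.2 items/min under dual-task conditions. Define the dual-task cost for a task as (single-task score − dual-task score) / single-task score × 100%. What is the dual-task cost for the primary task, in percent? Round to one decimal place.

29.8

Cost = (24.5 − 17.2) / 24.5 × 100%
     = 7.3000 / 24.5 × 100% = 29.7959%.
≈ 29.8%.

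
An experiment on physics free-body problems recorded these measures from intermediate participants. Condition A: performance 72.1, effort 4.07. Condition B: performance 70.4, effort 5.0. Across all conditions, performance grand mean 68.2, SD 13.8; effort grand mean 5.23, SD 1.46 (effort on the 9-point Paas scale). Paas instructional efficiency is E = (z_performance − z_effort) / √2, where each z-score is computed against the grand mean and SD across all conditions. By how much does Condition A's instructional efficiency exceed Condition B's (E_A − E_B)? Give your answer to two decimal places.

0.54

Condition A: z_P = (72.1 − 68.2)/13.8 = 0.2826; z_E = (4.07 − 5.23)/1.46 = -0.7945; E_A = (0.2826 − (-0.7945))/√2 = 0.7616.
Condition B: z_P = (70.4 − 68.2)/13.8 = 0.1594; z_E = (5.0 − 5.23)/1.46 = -0.1575; E_B = (0.1594 − (-0.1575))/√2 = 0.2241.
E_A − E_B = 0.7616 − 0.2241 = 0.5375 ≈ 0.54.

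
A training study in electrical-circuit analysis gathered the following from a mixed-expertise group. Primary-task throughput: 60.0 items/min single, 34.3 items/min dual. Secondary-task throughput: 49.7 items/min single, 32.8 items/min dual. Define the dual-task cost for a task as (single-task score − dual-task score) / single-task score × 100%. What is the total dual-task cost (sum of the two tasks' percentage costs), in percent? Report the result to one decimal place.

Primary cost = (60.0 − 34.3) / 60.0 × 100% = 42.8333%.
Secondary cost = (49.7 − 32.8) / 49.7 × 100% = 34.0040%.
Total = 42.8333% + 34.0040% = 76.8373% ≈ 76.8%.

76.8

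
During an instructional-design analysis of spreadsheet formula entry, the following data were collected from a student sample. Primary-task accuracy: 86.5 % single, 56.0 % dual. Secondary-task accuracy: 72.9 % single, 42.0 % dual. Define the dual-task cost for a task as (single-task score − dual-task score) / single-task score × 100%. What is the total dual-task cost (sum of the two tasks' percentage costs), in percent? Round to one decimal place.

Primary cost = (86.5 − 56.0) / 86.5 × 100% = 35.2601%.
Secondary cost = (72.9 − 42.0) / 72.9 × 100% = 42.3868%.
Total = 35.2601% + 42.3868% = 77.6469% ≈ 77.6%.

77.6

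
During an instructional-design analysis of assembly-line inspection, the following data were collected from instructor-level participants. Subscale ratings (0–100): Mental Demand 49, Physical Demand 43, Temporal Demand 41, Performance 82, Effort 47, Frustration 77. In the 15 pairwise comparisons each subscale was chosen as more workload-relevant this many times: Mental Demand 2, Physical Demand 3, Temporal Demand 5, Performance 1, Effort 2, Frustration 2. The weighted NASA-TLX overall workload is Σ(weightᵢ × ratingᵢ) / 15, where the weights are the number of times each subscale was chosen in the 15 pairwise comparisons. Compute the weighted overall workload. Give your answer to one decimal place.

The tallies are the weights (they sum to 15).
Weighted sum = 2·49 + 3·43 + 5·41 + 1·82 + 2·47 + 2·77
            = 98 + 129 + 205 + 82 + 94 + 154 = 762.
Overall workload = 762 / 15 = 50.8000 ≈ 50.8.

50.8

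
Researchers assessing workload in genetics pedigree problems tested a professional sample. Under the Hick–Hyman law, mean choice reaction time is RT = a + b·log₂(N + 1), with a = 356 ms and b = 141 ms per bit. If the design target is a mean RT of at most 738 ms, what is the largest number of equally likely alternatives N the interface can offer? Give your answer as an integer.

5

Set 356 + 141·log₂(N + 1) ≤ 738.
log₂(N + 1) ≤ (738 − 356) / 141 = 2.7092.
N + 1 ≤ 2^2.7092 = 6.5396.
N ≤ 5.5396, so the largest integer N is 5.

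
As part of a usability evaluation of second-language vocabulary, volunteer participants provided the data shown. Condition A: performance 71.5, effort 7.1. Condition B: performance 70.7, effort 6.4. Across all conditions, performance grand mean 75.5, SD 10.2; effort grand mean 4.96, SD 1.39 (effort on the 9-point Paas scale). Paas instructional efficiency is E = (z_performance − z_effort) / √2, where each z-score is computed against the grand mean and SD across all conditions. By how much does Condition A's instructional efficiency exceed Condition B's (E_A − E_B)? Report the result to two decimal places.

Condition A: z_P = (71.5 − 75.5)/10.2 = -0.3922; z_E = (7.1 − 4.96)/1.39 = 1.5396; E_A = (-0.3922 − 1.5396)/√2 = -1.3660.
Condition B: z_P = (70.7 − 75.5)/10.2 = -0.4706; z_E = (6.4 − 4.96)/1.39 = 1.0360; E_B = (-0.4706 − 1.0360)/√2 = -1.0653.
E_A − E_B = -1.3660 − (-1.0653) = -0.3007 ≈ -0.30.

-0.30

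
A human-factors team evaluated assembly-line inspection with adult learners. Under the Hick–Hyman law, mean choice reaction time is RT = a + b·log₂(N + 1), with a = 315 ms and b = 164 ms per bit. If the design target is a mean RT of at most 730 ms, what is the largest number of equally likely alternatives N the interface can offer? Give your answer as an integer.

4

Set 315 + 164·log₂(N + 1) ≤ 730.
log₂(N + 1) ≤ (730 − 315) / 164 = 2.5305.
N + 1 ≤ 2^2.5305 = 5.7777.
N ≤ 4.7777, so the largest integer N is 4.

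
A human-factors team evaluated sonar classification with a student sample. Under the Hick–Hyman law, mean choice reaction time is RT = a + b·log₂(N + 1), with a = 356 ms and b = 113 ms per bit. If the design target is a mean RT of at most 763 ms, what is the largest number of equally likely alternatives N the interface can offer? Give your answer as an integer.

Set 356 + 113·log₂(N + 1) ≤ 763.
log₂(N + 1) ≤ (763 − 356) / 113 = 3.6018.
N + 1 ≤ 2^3.6018 = 12.1409.
N ≤ 11.1409, so the largest integer N is 11.

11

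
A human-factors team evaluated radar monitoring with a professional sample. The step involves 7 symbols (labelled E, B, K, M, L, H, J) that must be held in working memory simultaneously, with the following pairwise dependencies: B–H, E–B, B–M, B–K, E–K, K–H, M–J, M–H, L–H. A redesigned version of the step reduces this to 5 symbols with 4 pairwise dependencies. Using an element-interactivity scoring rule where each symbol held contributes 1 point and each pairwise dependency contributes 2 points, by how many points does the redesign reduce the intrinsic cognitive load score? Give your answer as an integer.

12

Original: 7 × 1 + 9 × 2 = 7 + 18 = 25.
Redesigned: 5 × 1 + 4 × 2 = 5 + 8 = 13.
Reduction = 25 − 13 = 12.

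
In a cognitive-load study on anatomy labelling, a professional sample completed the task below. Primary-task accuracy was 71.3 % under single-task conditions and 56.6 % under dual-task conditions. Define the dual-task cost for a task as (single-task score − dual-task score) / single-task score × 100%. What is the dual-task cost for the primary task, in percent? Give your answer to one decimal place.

20.6

Cost = (71.3 − 56.6) / 71.3 × 100%
     = 14.7000 / 71.3 × 100% = 20.6171%.
≈ 20.6%.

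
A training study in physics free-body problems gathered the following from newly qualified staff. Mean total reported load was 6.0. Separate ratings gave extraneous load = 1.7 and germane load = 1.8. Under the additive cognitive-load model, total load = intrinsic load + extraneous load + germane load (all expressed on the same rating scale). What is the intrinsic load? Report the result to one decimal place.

intrinsic load = total − extraneous − germane
             = 6.0 − 1.7 − 1.8 = 2.5.

2.5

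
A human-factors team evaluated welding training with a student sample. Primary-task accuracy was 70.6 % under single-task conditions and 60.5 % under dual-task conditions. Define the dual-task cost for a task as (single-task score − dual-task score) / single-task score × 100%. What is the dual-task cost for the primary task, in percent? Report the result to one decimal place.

14.3

Cost = (70.6 − 60.5) / 70.6 × 100%
     = 10.1000 / 70.6 × 100% = 14.3059%.
≈ 14.3%.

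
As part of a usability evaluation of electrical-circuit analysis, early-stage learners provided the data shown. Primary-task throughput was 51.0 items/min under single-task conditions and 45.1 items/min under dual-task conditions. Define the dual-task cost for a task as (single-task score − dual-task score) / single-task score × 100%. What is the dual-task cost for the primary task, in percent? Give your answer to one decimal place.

Cost = (51.0 − 45.1) / 51.0 × 100%
     = 5.9000 / 51.0 × 100% = 11.5686%.
≈ 11.6%.

11.6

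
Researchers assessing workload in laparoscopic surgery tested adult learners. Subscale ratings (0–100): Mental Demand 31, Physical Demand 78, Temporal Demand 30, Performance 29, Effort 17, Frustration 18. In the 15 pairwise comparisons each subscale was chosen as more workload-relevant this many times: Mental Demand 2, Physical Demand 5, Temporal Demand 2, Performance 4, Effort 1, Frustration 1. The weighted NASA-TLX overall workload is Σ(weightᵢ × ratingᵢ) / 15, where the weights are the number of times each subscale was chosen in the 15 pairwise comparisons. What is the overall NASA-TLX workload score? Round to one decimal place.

The tallies are the weights (they sum to 15).
Weighted sum = 2·31 + 5·78 + 2·30 + 4·29 + 1·17 + 1·18
            = 62 + 390 + 60 + 116 + 17 + 18 = 663.
Overall workload = 663 / 15 = 44.2000 ≈ 44.2.

44.2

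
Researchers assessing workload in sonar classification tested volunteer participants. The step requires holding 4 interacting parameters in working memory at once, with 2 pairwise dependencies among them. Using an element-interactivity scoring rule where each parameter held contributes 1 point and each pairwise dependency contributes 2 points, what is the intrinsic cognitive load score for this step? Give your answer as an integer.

Element contribution: 4 × 1 = 4.
Interaction contribution: 2 × 2 = 4.
Intrinsic load = 4 + 4 = 8.

8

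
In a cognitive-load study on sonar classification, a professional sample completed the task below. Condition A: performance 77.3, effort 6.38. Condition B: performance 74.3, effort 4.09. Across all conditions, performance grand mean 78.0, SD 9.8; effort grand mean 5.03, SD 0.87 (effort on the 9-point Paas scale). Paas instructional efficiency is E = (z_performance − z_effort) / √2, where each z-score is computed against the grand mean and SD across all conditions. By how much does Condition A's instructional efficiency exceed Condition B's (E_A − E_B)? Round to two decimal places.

Condition A: z_P = (77.3 − 78.0)/9.8 = -0.0714; z_E = (6.38 − 5.03)/0.87 = 1.5517; E_A = (-0.0714 − 1.5517)/√2 = -1.1477.
Condition B: z_P = (74.3 − 78.0)/9.8 = -0.3776; z_E = (4.09 − 5.03)/0.87 = -1.0805; E_B = (-0.3776 − (-1.0805))/√2 = 0.4970.
E_A − E_B = -1.1477 − 0.4970 = -1.6447 ≈ -1.64.

-1.64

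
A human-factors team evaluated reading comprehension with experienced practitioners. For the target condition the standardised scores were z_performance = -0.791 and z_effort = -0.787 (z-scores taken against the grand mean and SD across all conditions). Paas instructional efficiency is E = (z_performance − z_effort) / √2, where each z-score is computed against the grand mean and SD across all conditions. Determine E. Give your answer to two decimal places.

z_P − z_E = -0.791 − (-0.787) = -0.0040.
E = -0.0040 / √2 = -0.0040 / 1.41421 = -0.0028 ≈ 0.00.

0.00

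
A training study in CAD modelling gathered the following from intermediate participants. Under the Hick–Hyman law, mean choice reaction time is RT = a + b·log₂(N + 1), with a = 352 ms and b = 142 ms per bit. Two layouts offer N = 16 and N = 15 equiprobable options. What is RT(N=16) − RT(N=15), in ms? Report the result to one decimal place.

12.4

RT(16) = 352 + 142·log₂(17) = 352 + 142·4.0875 = 932.4250 ms.
RT(15) = 352 + 142·log₂(16) = 352 + 142·4.0000 = 920.0000 ms.
Difference = 932.4250 − 920.0000 = 12.4250 ≈ 12.4 ms.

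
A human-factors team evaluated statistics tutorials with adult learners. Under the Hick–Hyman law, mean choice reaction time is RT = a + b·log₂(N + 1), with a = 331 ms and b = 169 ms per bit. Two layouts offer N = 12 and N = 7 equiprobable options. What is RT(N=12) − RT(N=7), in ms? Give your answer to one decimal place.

RT(12) = 331 + 169·log₂(13) = 331 + 169·3.7004 = 956.3676 ms.
RT(7) = 331 + 169·log₂(8) = 331 + 169·3.0000 = 838.0000 ms.
Difference = 956.3676 − 838.0000 = 118.3676 ≈ 118.4 ms.

118.4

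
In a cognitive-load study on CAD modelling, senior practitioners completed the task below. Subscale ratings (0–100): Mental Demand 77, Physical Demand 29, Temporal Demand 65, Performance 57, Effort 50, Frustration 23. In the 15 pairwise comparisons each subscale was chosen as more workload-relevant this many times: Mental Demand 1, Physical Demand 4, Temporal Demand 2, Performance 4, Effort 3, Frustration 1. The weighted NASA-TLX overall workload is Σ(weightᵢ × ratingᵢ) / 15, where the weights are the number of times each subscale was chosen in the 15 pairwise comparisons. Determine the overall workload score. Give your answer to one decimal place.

48.3

The tallies are the weights (they sum to 15).
Weighted sum = 1·77 + 4·29 + 2·65 + 4·57 + 3·50 + 1·23
            = 77 + 116 + 130 + 228 + 150 + 23 = 724.
Overall workload = 724 / 15 = 48.2667 ≈ 48.3.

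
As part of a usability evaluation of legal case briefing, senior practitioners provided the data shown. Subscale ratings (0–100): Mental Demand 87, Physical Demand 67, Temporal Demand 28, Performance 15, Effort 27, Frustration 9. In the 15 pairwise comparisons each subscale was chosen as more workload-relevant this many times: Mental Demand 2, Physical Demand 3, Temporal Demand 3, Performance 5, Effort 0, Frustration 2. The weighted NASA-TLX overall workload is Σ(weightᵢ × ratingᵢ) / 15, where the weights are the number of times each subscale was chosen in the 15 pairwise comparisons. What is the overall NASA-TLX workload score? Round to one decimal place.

The tallies are the weights (they sum to 15).
Weighted sum = 2·87 + 3·67 + 3·28 + 5·15 + 0·27 + 2·9
            = 174 + 201 + 84 + 75 + 0 + 18 = 552.
Overall workload = 552 / 15 = 36.8000 ≈ 36.8.

36.8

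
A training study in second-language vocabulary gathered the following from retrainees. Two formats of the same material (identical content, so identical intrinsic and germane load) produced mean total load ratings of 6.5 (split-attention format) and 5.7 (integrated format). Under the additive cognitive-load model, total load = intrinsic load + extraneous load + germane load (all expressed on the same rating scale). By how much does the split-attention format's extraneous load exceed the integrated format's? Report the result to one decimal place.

Intrinsic and germane load are equal across formats, so the difference in total load equals the difference in extraneous load.
Extraneous-load difference = 6.5 − 5.7 = 0.8.

0.8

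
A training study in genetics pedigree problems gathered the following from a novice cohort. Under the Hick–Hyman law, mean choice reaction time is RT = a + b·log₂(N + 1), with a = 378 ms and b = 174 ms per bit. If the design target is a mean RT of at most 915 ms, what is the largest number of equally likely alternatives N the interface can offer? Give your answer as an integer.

7

Set 378 + 174·log₂(N + 1) ≤ 915.
log₂(N + 1) ≤ (915 − 378) / 174 = 3.0862.
N + 1 ≤ 2^3.0862 = 8.4926.
N ≤ 7.4926, so the largest integer N is 7.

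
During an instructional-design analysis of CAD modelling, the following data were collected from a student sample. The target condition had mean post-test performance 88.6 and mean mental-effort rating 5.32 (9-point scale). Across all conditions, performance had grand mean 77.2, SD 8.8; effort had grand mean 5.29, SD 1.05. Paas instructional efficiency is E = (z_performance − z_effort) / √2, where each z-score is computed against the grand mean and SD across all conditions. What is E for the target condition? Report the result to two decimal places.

z_performance = (88.6 − 77.2) / 8.8 = 11.4000 / 8.8 = 1.2955.
z_effort = (5.32 − 5.29) / 1.05 = 0.0300 / 1.05 = 0.0286.
z_P − z_E = 1.2955 − 0.0286 = 1.2669.
E = 1.2669 / √2 = 1.2669 / 1.41421 = 0.8958 ≈ 0.90.

0.90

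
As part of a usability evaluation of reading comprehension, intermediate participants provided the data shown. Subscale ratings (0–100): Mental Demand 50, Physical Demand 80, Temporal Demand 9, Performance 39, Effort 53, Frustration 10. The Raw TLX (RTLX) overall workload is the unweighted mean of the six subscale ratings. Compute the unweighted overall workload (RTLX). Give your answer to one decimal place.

40.2

Sum of ratings = 50 + 80 + 9 + 39 + 53 + 10 = 241.
RTLX = 241 / 6 = 40.1667 ≈ 40.2.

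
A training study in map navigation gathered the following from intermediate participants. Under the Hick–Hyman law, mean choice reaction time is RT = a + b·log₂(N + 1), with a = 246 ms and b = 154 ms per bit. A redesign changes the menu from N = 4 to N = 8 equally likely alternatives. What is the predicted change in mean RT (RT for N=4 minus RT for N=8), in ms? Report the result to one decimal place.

-130.6

RT(4) = 246 + 154·log₂(5) = 246 + 154·2.3219 = 603.5726 ms.
RT(8) = 246 + 154·log₂(9) = 246 + 154·3.1699 = 734.1646 ms.
Difference = 603.5726 − 734.1646 = -130.5920 ≈ -130.6 ms.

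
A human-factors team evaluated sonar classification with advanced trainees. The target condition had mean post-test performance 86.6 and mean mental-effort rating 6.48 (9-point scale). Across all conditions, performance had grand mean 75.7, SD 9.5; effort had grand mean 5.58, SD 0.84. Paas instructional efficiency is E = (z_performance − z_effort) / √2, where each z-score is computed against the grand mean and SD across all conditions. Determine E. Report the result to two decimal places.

z_performance = (86.6 − 75.7) / 9.5 = 10.9000 / 9.5 = 1.1474.
z_effort = (6.48 − 5.58) / 0.84 = 0.9000 / 0.84 = 1.0714.
z_P − z_E = 1.1474 − 1.0714 = 0.0760.
E = 0.0760 / √2 = 0.0760 / 1.41421 = 0.0537 ≈ 0.05.

0.05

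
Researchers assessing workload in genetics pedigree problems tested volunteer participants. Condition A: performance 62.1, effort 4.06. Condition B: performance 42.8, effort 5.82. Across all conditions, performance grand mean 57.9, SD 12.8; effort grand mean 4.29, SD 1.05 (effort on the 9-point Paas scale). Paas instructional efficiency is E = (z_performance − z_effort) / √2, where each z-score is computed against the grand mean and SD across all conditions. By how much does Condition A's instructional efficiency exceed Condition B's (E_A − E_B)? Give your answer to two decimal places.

Condition A: z_P = (62.1 − 57.9)/12.8 = 0.3281; z_E = (4.06 − 4.29)/1.05 = -0.2190; E_A = (0.3281 − (-0.2190))/√2 = 0.3869.
Condition B: z_P = (42.8 − 57.9)/12.8 = -1.1797; z_E = (5.82 − 4.29)/1.05 = 1.4571; E_B = (-1.1797 − 1.4571)/√2 = -1.8645.
E_A − E_B = 0.3869 − (-1.8645) = 2.2514 ≈ 2.25.

2.25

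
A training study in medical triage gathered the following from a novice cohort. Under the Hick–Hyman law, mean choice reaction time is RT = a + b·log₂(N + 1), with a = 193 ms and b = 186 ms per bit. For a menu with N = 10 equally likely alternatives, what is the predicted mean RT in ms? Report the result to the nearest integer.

log₂(10 + 1) = log₂(11) = 3.4594.
RT = 193 + 186 × 3.4594 = 193 + 643.4484 = 836.4484 ms.
≈ 836 ms.

836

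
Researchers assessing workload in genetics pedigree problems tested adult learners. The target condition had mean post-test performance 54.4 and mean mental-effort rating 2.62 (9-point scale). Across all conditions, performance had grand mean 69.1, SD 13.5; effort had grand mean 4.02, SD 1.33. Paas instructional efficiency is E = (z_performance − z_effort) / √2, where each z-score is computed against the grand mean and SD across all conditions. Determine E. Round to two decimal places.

z_performance = (54.4 − 69.1) / 13.5 = -14.7000 / 13.5 = -1.0889.
z_effort = (2.62 − 4.02) / 1.33 = -1.4000 / 1.33 = -1.0526.
z_P − z_E = -1.0889 − (-1.0526) = -0.0363.
E = -0.0363 / √2 = -0.0363 / 1.41421 = -0.0257 ≈ -0.03.

-0.03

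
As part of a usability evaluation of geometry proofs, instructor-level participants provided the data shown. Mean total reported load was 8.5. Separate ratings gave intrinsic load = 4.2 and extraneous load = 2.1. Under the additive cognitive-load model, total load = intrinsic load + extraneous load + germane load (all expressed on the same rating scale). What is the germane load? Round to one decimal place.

2.2

germane load = total − intrinsic − extraneous
             = 8.5 − 4.2 − 2.1 = 2.2.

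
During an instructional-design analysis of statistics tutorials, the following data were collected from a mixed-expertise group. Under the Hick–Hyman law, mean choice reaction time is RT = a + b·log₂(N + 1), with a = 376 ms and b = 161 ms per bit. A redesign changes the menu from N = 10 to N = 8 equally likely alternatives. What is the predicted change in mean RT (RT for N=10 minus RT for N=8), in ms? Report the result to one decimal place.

RT(10) = 376 + 161·log₂(11) = 376 + 161·3.4594 = 932.9634 ms.
RT(8) = 376 + 161·log₂(9) = 376 + 161·3.1699 = 886.3539 ms.
Difference = 932.9634 − 886.3539 = 46.6095 ≈ 46.6 ms.

46.6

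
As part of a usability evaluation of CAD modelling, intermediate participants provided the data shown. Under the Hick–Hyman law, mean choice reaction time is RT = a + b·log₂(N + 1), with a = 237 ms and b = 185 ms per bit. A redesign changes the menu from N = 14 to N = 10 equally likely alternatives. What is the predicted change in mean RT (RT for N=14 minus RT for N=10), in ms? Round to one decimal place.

RT(14) = 237 + 185·log₂(15) = 237 + 185·3.9069 = 959.7765 ms.
RT(10) = 237 + 185·log₂(11) = 237 + 185·3.4594 = 876.9890 ms.
Difference = 959.7765 − 876.9890 = 82.7875 ≈ 82.8 ms.

82.8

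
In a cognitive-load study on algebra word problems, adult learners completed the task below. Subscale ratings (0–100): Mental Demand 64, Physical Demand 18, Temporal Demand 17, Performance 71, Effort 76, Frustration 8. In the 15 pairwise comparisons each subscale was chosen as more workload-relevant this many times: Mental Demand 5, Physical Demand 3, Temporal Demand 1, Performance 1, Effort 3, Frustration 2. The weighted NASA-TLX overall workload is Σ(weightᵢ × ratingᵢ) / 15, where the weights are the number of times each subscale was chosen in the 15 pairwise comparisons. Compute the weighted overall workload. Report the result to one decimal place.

The tallies are the weights (they sum to 15).
Weighted sum = 5·64 + 3·18 + 1·17 + 1·71 + 3·76 + 2·8
            = 320 + 54 + 17 + 71 + 228 + 16 = 706.
Overall workload = 706 / 15 = 47.0667 ≈ 47.1.

47.1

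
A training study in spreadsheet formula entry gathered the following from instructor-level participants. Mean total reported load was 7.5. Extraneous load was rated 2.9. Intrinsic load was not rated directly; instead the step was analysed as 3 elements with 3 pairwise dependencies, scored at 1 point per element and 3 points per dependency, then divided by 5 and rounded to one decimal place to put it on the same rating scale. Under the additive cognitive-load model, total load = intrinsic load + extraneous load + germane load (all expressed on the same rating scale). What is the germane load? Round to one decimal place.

Intrinsic (element-interactivity): (3 × 1 + 3 × 3) / 5 = 12 / 5 = 2.4000 → 2.4.
germane load = total − intrinsic − extraneous
             = 7.5 − 2.4 − 2.9 = 2.2.

2.2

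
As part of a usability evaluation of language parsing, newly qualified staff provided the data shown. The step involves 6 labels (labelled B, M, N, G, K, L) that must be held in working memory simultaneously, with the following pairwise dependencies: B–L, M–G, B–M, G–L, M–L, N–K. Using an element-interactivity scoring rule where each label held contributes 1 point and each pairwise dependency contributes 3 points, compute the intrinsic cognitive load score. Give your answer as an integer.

24

Count of labels held simultaneously: 6.
Count of pairwise dependencies listed: 6.
Element contribution: 6 × 1 = 6.
Interaction contribution: 6 × 3 = 18.
Intrinsic load = 6 + 18 = 24.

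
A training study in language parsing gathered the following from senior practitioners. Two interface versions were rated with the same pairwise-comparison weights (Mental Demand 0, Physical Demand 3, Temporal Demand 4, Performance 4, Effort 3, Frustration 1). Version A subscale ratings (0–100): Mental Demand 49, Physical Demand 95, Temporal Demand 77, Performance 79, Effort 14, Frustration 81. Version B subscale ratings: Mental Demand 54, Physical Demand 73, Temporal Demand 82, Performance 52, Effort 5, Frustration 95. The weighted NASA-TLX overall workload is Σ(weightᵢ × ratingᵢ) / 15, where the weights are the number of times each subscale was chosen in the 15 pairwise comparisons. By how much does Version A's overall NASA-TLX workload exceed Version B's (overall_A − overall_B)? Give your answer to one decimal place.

Version A weighted sum = 0·49 + 3·95 + 4·77 + 4·79 + 3·14 + 1·81 = 0 + 285 + 308 + 316 + 42 + 81 = 1032; overall_A = 1032/15 = 68.8000.
Version B weighted sum = 0·54 + 3·73 + 4·82 + 4·52 + 3·5 + 1·95 = 0 + 219 + 328 + 208 + 15 + 95 = 865; overall_B = 865/15 = 57.6667.
Difference = 68.8000 − 57.6667 = 11.1333 ≈ 11.1.

11.1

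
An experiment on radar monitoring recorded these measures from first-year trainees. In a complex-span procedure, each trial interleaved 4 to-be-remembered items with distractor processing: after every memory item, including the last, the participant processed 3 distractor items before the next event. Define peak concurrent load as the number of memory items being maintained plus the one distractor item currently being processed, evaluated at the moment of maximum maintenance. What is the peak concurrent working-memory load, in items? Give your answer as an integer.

5

Maintenance is greatest during the distractor(s) after memory item 4: all 4 memory items are being held.
One distractor item is concurrently being processed.
Peak concurrent load = 4 + 1 = 5 items.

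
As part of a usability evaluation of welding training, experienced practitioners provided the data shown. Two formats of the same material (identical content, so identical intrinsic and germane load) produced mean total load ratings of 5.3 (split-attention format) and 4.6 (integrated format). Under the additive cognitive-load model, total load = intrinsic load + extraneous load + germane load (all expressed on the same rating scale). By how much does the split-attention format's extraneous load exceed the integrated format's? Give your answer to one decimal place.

0.7

Intrinsic and germane load are equal across formats, so the difference in total load equals the difference in extraneous load.
Extraneous-load difference = 5.3 − 4.6 = 0.7.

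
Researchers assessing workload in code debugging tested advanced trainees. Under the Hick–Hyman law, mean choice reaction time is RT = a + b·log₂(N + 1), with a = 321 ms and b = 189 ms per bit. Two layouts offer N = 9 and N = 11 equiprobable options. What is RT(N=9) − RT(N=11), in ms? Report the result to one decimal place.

-49.7

RT(9) = 321 + 189·log₂(10) = 321 + 189·3.3219 = 948.8391 ms.
RT(11) = 321 + 189·log₂(12) = 321 + 189·3.5850 = 998.5650 ms.
Difference = 948.8391 − 998.5650 = -49.7259 ≈ -49.7 ms.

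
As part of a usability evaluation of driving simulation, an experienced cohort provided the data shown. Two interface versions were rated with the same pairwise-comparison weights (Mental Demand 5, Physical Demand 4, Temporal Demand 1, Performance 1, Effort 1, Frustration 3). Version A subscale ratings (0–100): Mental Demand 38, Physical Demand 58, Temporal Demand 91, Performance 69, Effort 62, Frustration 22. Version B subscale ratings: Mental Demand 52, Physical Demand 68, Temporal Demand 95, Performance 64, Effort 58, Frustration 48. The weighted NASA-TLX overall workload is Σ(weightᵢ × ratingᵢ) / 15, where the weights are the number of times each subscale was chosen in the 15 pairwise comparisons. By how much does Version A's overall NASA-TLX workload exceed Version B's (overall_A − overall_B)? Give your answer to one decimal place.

-12.2

Version A weighted sum = 5·38 + 4·58 + 1·91 + 1·69 + 1·62 + 3·22 = 190 + 232 + 91 + 69 + 62 + 66 = 710; overall_A = 710/15 = 47.3333.
Version B weighted sum = 5·52 + 4·68 + 1·95 + 1·64 + 1·58 + 3·48 = 260 + 272 + 95 + 64 + 58 + 144 = 893; overall_B = 893/15 = 59.5333.
Difference = 47.3333 − 59.5333 = -12.2000 ≈ -12.2.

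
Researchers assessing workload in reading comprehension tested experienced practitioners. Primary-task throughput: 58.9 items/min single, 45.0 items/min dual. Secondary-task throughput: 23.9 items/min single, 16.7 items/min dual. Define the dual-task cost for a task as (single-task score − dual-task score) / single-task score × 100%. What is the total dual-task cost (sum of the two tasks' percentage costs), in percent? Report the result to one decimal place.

53.7

Primary cost = (58.9 − 45.0) / 58.9 × 100% = 23.5993%.
Secondary cost = (23.9 − 16.7) / 23.9 × 100% = 30.1255%.
Total = 23.5993% + 30.1255% = 53.7248% ≈ 53.7%.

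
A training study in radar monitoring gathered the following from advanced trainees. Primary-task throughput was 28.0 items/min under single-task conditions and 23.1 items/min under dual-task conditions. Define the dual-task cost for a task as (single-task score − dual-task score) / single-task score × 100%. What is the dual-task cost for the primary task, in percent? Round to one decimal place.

Cost = (28.0 − 23.1) / 28.0 × 100%
     = 4.9000 / 28.0 × 100% = 17.5000%.
≈ 17.5%.

17.5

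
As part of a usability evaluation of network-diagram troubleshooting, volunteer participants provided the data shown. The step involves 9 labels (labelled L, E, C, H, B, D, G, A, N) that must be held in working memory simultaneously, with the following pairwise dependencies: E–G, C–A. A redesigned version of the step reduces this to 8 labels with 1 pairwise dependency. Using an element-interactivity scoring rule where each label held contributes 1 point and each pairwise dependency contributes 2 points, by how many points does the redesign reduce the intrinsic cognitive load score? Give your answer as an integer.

3

Original: 9 × 1 + 2 × 2 = 9 + 4 = 13.
Redesigned: 8 × 1 + 1 × 2 = 8 + 2 = 10.
Reduction = 13 − 10 = 3.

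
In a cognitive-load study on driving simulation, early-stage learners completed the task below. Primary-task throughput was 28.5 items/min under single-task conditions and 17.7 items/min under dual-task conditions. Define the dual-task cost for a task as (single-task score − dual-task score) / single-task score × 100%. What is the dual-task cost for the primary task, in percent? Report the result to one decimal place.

Cost = (28.5 − 17.7) / 28.5 × 100%
     = 10.8000 / 28.5 × 100% = 37.8947%.
≈ 37.9%.

37.9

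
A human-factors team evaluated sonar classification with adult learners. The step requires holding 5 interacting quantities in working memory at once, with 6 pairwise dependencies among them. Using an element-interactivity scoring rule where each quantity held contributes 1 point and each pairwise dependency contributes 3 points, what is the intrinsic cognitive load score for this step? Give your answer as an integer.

23

Element contribution: 5 × 1 = 5.
Interaction contribution: 6 × 3 = 18.
Intrinsic load = 5 + 18 = 23.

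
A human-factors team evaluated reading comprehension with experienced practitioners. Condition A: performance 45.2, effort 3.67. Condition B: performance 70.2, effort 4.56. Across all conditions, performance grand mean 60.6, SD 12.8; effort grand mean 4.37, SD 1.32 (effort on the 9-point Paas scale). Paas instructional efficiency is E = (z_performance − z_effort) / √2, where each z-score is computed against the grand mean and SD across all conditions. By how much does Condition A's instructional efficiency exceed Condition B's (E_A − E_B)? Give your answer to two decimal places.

-0.90

Condition A: z_P = (45.2 − 60.6)/12.8 = -1.2031; z_E = (3.67 − 4.37)/1.32 = -0.5303; E_A = (-1.2031 − (-0.5303))/√2 = -0.4757.
Condition B: z_P = (70.2 − 60.6)/12.8 = 0.7500; z_E = (4.56 − 4.37)/1.32 = 0.1439; E_B = (0.7500 − 0.1439)/√2 = 0.4286.
E_A − E_B = -0.4757 − 0.4286 = -0.9043 ≈ -0.90.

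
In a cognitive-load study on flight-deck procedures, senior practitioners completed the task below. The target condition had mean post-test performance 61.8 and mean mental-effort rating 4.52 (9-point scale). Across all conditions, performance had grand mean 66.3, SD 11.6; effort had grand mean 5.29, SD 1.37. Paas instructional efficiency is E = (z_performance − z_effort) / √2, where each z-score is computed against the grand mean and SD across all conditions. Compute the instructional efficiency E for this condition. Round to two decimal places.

z_performance = (61.8 − 66.3) / 11.6 = -4.5000 / 11.6 = -0.3879.
z_effort = (4.52 − 5.29) / 1.37 = -0.7700 / 1.37 = -0.5620.
z_P − z_E = -0.3879 − (-0.5620) = 0.1741.
E = 0.1741 / √2 = 0.1741 / 1.41421 = 0.1231 ≈ 0.12.

0.12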